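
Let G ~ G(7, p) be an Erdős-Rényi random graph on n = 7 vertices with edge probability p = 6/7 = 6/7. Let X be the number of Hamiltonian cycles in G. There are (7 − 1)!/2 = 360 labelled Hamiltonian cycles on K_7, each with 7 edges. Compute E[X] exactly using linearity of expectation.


K_7 has (7 − 1)!/2 = 360 labelled Hamiltonian cycles.
For each such Hamiltonian cycle H, let X_H = 1 if all 7 edges of H are present in G. Then P[X_H = 1] = p^{7} = (6/7)^{7} = 279936/823543.
By linearity: E[X] = Σ_H E[X_H] = 360 · p^{7} = 360 · 279936/823543 = 100776960/823543.
Numerically: E[X] ≈ 122.37.

E[X] = 360 · (6/7)^{7} = 100776960/823543 ≈ 122.37.


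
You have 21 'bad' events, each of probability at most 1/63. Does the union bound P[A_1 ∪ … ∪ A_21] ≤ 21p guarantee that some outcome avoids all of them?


Union bound: P[∪_{i=1}^{21} A_i] ≤ Σ_i P[A_i] ≤ 21·p = 21·(1/63) = 1/3.
Numerically: 1/3 ≈ 0.3333333.
Is 1/3 < 1? YES.
Since P[∪ A_i] ≤ 1/3 < 1, the complement has P[∩ A_i^c] ≥ 1 − 1/3 = 2/3 > 0, so some outcome avoids every A_i.

21·p = 1/3 ≈ 0.3333333; existence CERTIFIED by the union bound.


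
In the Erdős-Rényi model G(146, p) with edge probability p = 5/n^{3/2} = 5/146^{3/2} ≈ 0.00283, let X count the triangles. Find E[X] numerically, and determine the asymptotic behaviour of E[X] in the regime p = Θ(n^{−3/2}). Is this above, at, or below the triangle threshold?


Number of potential triangles: C(146, 3) = 508080.
Each occurs with probability p³ ≈ (0.00283)³ ≈ 2.27679e-08.
By linearity: E[X] = C(146, 3)·p³ ≈ 508080 · 2.27679e-08 ≈ 0.012.
Since α = 3/2 > 1, p = c/n^{3/2} = o(1/n) is below the triangle threshold p ~ 1/n. Asymptotically E[X] ~ (c³/6)·n^{3(1−α)} = (5³/6)·n^{-1.5} → 0, so by Markov's inequality G has no triangles w.h.p.

E[X] ≈ 0.012; in regime p = Θ(1/n^{3/2}) E[X] tends to 0 (below the triangle threshold p ~ 1/n).


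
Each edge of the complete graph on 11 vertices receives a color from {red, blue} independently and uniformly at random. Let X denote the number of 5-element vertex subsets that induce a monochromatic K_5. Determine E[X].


Let X = Σ_S X_S over the C(11, 5) = 462 subsets S of size 5, where X_S = 1 if the K_5 on S is monochromatic.
For a fixed S, the K_5 on S has C(5, 2) = 10 edges. P[all 10 edges red] = (1/2)^10, and likewise for blue, so P[monochromatic] = 2·(1/2)^10 = 2^{1 − 10} = 1/512.
By linearity: E[X] = C(11, 5) · 2^{1 − 10} = 462 · 1/512 = 231/256.
Numerically: E[X] ≈ 0.9023.

E[X] = C(11,5)·2^(1−C(5,2)) = 231/256 ≈ 0.9023.


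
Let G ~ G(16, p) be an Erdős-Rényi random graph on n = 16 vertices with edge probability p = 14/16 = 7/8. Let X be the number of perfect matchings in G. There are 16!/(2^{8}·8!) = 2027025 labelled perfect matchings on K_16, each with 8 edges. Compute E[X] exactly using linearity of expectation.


K_16 has 16!/(2^{8}·8!) = 2027025 labelled perfect matchings.
For each such perfect matching H, let X_H = 1 if all 8 edges of H are present in G. Then P[X_H = 1] = p^{8} = (7/8)^{8} = 5764801/16777216.
Summing the indicators: E[X] = Σ_H E[X_H] = 2027025 · p^{8} = 2027025 · 5764801/16777216 = 11685395747025/16777216.
Numerically: E[X] ≈ 6.965e+05.

E[X] = 2027025 · (7/8)^{8} = 11685395747025/16777216 ≈ 6.965e+05.


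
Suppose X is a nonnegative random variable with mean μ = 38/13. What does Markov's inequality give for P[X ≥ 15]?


μ = E[X] = 38/13, a = 15.
Markov: P[X ≥ 15] ≤ μ/a = (38/13)/15 = 38/195.
Numerically: ≈ 0.195.
(Since a = 15 > μ = 2.923, the bound 38/195 is < 1 and informative.)

P[X ≥ 15] ≤ 38/195 ≈ 0.195.


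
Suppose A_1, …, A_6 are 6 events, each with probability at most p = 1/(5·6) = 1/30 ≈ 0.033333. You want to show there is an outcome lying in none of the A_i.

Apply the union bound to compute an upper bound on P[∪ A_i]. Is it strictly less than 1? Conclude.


Union bound: P[∪_{i=1}^{6} A_i] ≤ Σ_i P[A_i] ≤ 6·p = 6·(1/30) = 1/5.
Numerically: 1/5 ≈ 0.200000.
Is 1/5 < 1? YES.
Since P[∪ A_i] ≤ 1/5 < 1, the complement has P[∩ A_i^c] ≥ 1 − 1/5 = 4/5 > 0, so some outcome avoids every A_i.

6·p = 1/5 ≈ 0.200000; existence CERTIFIED by the union bound.


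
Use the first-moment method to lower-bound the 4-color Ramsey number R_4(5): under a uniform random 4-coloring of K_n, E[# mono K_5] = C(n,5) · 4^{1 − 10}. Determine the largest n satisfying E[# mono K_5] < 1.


We need C(n, 5) · 4^{1 − 10} < 1, i.e. C(n, 5) < 4^{10 − 1} = 262144.
Check values of n near the boundary:
  n = 31: C(31, 5) = 169911; 169911 < 262144? YES
  n = 32: C(32, 5) = 201376; 201376 < 262144? YES
  n = 33: C(33, 5) = 237336; 237336 < 262144? YES
  n = 34: C(34, 5) = 278256; 278256 < 262144? NO
The largest n with C(n, 5) < 262144 is n = 33 (where E[X] = 29667/32768 ≈ 0.9053650). Hence R_4(5) > 33, i.e. R_4(5) ≥ 34.

Largest n = 33; hence R_4(5) > 33.


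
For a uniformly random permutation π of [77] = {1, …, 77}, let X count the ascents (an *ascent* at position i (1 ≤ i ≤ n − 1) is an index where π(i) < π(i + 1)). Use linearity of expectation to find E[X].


Write X = Σ X_I over i = 1, …, 76, with X_I the indicator of one ascent.
There are 76 indicators.
For each fixed i, the pair (π(i), π(i+1)) is a uniformly random ordered pair of distinct values from {1, …, 77}; by symmetry P[π(i) < π(i+1)] = 1/2.
By linearity: E[X] = 76 · (1/2) = (77 − 1) · (1/2) = 38 ≈ 38.0000.

E[X] = 38 = 38.0000.


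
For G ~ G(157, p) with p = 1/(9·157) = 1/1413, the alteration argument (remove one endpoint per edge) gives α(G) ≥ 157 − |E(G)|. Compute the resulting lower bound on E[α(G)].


E[|E(G)|] = C(157, 2)·p = 12246 · (1/1413) = 26/3.
E[α(G)] ≥ n − E[|E(G)|] = 157 − 26/3 = 445/3.
Numerically: ≈ 148.3333.
(This is only a lower bound; the true E[α(G)] may be larger.)

E[α(G)] ≥ 445/3 ≈ 148.3333.


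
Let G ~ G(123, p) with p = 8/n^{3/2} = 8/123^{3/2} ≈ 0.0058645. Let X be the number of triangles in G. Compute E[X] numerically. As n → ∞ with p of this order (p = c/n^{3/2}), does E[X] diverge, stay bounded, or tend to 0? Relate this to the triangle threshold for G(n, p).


Number of potential triangles: C(123, 3) = 302621.
Each occurs with probability p³ ≈ (0.0058645)³ ≈ 2.0169585e-07.
By linearity: E[X] = C(123, 3)·p³ ≈ 302621 · 2.0169585e-07 ≈ 0.06104.
Since α = 3/2 > 1, p = c/n^{3/2} = o(1/n) is below the triangle threshold p ~ 1/n. Asymptotically E[X] ~ (c³/6)·n^{3(1−α)} = (8³/6)·n^{-1.5} → 0, so by Markov's inequality G has no triangles w.h.p.

E[X] ≈ 0.06104; in regime p = Θ(1/n^{3/2}) E[X] tends to 0 (below the triangle threshold p ~ 1/n).


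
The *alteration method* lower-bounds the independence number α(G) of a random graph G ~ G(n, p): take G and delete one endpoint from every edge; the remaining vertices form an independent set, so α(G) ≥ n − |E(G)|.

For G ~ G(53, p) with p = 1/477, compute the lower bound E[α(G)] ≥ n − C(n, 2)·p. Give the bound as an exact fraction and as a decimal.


E[|E(G)|] = C(53, 2)·p = 1378 · (1/477) = 26/9.
E[α(G)] ≥ n − E[|E(G)|] = 53 − 26/9 = 451/9.
Numerically: ≈ 50.111.
(This is only a lower bound; the true E[α(G)] may be larger.)

E[α(G)] ≥ 451/9 ≈ 50.111.


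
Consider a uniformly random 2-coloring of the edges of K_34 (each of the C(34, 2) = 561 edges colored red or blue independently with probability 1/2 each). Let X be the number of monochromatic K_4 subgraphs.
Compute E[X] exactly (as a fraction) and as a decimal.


Let X = Σ_S X_S over the C(34, 4) = 46376 subsets S of size 4, where X_S = 1 if the K_4 on S is monochromatic.
For a fixed S, the K_4 on S has C(4, 2) = 6 edges. P[all 6 edges red] = (1/2)^6, and likewise for blue, so P[monochromatic] = 2·(1/2)^6 = 2^{1 − 6} = 1/32.
Summing: E[X] = C(34, 4) · 2^{1 − 6} = 46376 · 1/32 = 5797/4.
Numerically: E[X] ≈ 1449.25000.

E[X] = C(34,4)·2^(1−C(4,2)) = 5797/4 ≈ 1449.25000.


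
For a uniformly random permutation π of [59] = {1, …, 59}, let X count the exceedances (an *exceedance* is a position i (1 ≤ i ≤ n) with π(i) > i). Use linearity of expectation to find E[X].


Write X = Σ_{i=1}^{59} X_i, where X_i = 1_{π(i) > i}.
For each fixed i, π(i) is uniform over {1, …, 59} (marginal of a uniform permutation), so P[π(i) > i] = (n − i)/n. Summing: Σ_{i=1}^{59} (n − i)/n = (0 + 1 + … + 58)/59 = 59(59 − 1)/(2·59) = (59 − 1)/2.
Hence E[X] = Σ_{i=1}^{59} (59 − i)/59 = 29 ≈ 29.000.

E[X] = 29 = 29.000.


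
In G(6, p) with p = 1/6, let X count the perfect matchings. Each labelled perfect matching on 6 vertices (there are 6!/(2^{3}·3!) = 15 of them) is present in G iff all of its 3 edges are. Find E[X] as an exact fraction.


K_6 has 6!/(2^{3}·3!) = 15 labelled perfect matchings.
For each such perfect matching H, let X_H = 1 if all 3 edges of H are present in G. Then P[X_H = 1] = p^{3} = (1/6)^{3} = 1/216.
By linearity of expectation: E[X] = Σ_H E[X_H] = 15 · p^{3} = 15 · 1/216 = 5/72.
Numerically: E[X] ≈ 0.0694.

E[X] = 15 · (1/6)^{3} = 5/72 ≈ 0.0694.


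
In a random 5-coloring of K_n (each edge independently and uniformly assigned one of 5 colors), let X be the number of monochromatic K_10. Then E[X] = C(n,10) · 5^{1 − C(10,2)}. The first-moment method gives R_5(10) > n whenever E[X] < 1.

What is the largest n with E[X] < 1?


We need C(n, 10) · 5^{1 − 45} < 1, i.e. C(n, 10) < 5^{45 − 1} = 5684341886080801486968994140625.
Check values of n near the boundary:
  n = 5390: C(5390, 10) = 5655833965919099070255434039753; 5655833965919099070255434039753 < 5684341886080801486968994140625? YES
  n = 5391: C(5391, 10) = 5666344714787188828795213697883; 5666344714787188828795213697883 < 5684341886080801486968994140625? YES
  n = 5392: C(5392, 10) = 5676873040158402483252283957448; 5676873040158402483252283957448 < 5684341886080801486968994140625? YES
  n = 5393: C(5393, 10) = 5687418968154238267170642278008; 5687418968154238267170642278008 < 5684341886080801486968994140625? NO
  n = 5394: C(5394, 10) = 5697982524930156243149785372878; 5697982524930156243149785372878 < 5684341886080801486968994140625? NO
  n = 5395: C(5395, 10) = 5708563736675616143322765475706; 5708563736675616143322765475706 < 5684341886080801486968994140625? NO
The largest n with C(n, 10) < 5684341886080801486968994140625 is n = 5392 (where E[X] = 5676873040158402483252283957448/5684341886080801486968994140625 ≈ 0.99869). Hence R_5(10) > 5392, i.e. R_5(10) ≥ 5393.

Largest n = 5392; hence R_5(10) > 5392.


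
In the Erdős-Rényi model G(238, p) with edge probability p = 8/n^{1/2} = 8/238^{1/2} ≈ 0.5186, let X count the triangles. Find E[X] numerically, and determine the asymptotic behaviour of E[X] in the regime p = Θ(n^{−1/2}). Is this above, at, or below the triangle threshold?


Number of potential triangles: C(238, 3) = 2218636.
Each occurs with probability p³ ≈ (0.5186)³ ≈ 1.394455e-01.
By linearity: E[X] = C(238, 3)·p³ ≈ 2218636 · 1.394455e-01 ≈ 309378.8217.
Since α = 1/2 < 1, p = c/n^{1/2} ≫ 1/n is above the triangle threshold p ~ 1/n. Asymptotically E[X] ~ (c³/6)·n^{3(1−α)} = (8³/6)·n^{1.5} → ∞; triangles are abundant w.h.p.

E[X] ≈ 309378.8217; in regime p = Θ(1/n^{1/2}) E[X] diverges (above the triangle threshold p ~ 1/n).


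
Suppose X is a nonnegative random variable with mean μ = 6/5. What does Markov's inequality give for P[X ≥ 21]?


μ = E[X] = 6/5, a = 21.
Markov: P[X ≥ 21] ≤ μ/a = (6/5)/21 = 2/35.
Numerically: ≈ 0.057.
(Since a = 21 > μ = 1.200, the bound 2/35 is < 1 and informative.)

P[X ≥ 21] ≤ 2/35 ≈ 0.057.


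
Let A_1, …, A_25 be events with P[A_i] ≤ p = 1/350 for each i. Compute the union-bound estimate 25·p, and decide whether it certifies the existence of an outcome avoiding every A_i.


Union bound: P[∪_{i=1}^{25} A_i] ≤ Σ_i P[A_i] ≤ 25·p = 25·(1/350) = 1/14.
Numerically: 1/14 ≈ 0.071429.
Is 1/14 < 1? YES.
Since P[∪ A_i] ≤ 1/14 < 1, the complement has P[∩ A_i^c] ≥ 1 − 1/14 = 13/14 > 0, so some outcome avoids every A_i.

25·p = 1/14 ≈ 0.071429; existence CERTIFIED by the union bound.


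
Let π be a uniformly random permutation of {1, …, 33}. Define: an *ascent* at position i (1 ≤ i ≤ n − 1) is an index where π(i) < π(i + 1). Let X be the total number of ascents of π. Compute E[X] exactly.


Write X = Σ X_I over i = 1, …, 32, with X_I the indicator of one ascent.
There are 32 indicators.
For each fixed i, the pair (π(i), π(i+1)) is a uniformly random ordered pair of distinct values from {1, …, 33}; by symmetry P[π(i) < π(i+1)] = 1/2.
By linearity: E[X] = 32 · (1/2) = (33 − 1) · (1/2) = 16 ≈ 16.000.

E[X] = 16 = 16.000.


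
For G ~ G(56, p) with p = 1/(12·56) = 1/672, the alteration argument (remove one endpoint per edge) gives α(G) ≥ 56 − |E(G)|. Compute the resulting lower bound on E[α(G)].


E[|E(G)|] = C(56, 2)·p = 1540 · (1/672) = 55/24.
E[α(G)] ≥ n − E[|E(G)|] = 56 − 55/24 = 1289/24.
Numerically: ≈ 53.7083.
(This is only a lower bound; the true E[α(G)] may be larger.)

E[α(G)] ≥ 1289/24 ≈ 53.7083.


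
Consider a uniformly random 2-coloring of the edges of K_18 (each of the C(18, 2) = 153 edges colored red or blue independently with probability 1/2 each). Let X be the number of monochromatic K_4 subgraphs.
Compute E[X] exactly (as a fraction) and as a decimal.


Let X = Σ_S X_S over the C(18, 4) = 3060 subsets S of size 4, where X_S = 1 if the K_4 on S is monochromatic.
For a fixed S, the K_4 on S has C(4, 2) = 6 edges. P[all 6 edges red] = (1/2)^6, and likewise for blue, so P[monochromatic] = 2·(1/2)^6 = 2^{1 − 6} = 1/32.
By linearity: E[X] = C(18, 4) · 2^{1 − 6} = 3060 · 1/32 = 765/8.
Numerically: E[X] ≈ 95.625000.

E[X] = C(18,4)·2^(1−C(4,2)) = 765/8 ≈ 95.625000.


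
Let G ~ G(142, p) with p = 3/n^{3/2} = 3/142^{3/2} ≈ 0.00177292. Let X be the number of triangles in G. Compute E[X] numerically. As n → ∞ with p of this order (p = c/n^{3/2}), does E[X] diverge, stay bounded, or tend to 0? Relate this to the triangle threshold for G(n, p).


Number of potential triangles: C(142, 3) = 467180.
Each occurs with probability p³ ≈ (0.00177292)³ ≈ 5.57270706e-09.
By linearity: E[X] = C(142, 3)·p³ ≈ 467180 · 5.57270706e-09 ≈ 0.002603.
Since α = 3/2 > 1, p = c/n^{3/2} = o(1/n) is below the triangle threshold p ~ 1/n. Asymptotically E[X] ~ (c³/6)·n^{3(1−α)} = (3³/6)·n^{-1.5} → 0, so by Markov's inequality G has no triangles w.h.p.

E[X] ≈ 0.002603; in regime p = Θ(1/n^{3/2}) E[X] tends to 0 (below the triangle threshold p ~ 1/n).


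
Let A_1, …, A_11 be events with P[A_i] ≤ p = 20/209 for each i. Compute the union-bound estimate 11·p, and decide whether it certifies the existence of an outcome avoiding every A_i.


Union bound: P[∪_{i=1}^{11} A_i] ≤ Σ_i P[A_i] ≤ 11·p = 11·(20/209) = 20/19.
Numerically: 20/19 ≈ 1.052632.
Is 20/19 < 1? NO.
Since the bound 20/19 is ≥ 1, the union bound is uninformative here; it does NOT by itself certify existence.

11·p = 20/19 ≈ 1.052632; existence NOT certified by the union bound.


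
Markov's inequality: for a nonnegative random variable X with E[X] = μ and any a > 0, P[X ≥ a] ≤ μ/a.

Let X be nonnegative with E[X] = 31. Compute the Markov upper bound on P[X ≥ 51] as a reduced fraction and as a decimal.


μ = E[X] = 31, a = 51.
Markov: P[X ≥ 51] ≤ μ/a = (31)/51 = 31/51.
Numerically: ≈ 0.6078.
(Since a = 51 > μ = 31.0000, the bound 31/51 is < 1 and informative.)

P[X ≥ 51] ≤ 31/51 ≈ 0.6078.


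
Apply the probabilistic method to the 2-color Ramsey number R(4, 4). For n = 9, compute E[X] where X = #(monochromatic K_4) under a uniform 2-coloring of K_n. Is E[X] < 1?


E[X] = C(9, 4) · 2^{1 − 6} = 126 · 2^{−5} = 126/32.
As a reduced fraction: E[X] = 63/16 ≈ 3.9375000.
Is E[X] < 1? NO.
Since E[X] ≥ 1, the first-moment bound is inconclusive at n = 9; it does NOT by itself certify R(4, 4) > 9.

E[X] = 63/16 ≈ 3.9375000; E[X] ≥ 1; first-moment method inconclusive here.


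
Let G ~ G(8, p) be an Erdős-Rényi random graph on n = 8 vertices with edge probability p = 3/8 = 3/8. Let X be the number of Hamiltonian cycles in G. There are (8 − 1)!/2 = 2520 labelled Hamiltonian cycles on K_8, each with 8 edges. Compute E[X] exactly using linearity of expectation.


K_8 has (8 − 1)!/2 = 2520 labelled Hamiltonian cycles.
For each such Hamiltonian cycle H, let X_H = 1 if all 8 edges of H are present in G. Then P[X_H = 1] = p^{8} = (3/8)^{8} = 6561/16777216.
By linearity: E[X] = Σ_H E[X_H] = 2520 · p^{8} = 2520 · 6561/16777216 = 2066715/2097152.
Numerically: E[X] ≈ 0.985487.

E[X] = 2520 · (3/8)^{8} = 2066715/2097152 ≈ 0.985487.


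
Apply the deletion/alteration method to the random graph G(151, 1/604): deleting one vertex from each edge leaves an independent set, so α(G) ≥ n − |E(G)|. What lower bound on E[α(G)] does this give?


E[|E(G)|] = C(151, 2)·p = 11325 · (1/604) = 75/4.
E[α(G)] ≥ n − E[|E(G)|] = 151 − 75/4 = 529/4.
Numerically: ≈ 132.25000.
(This is only a lower bound; the true E[α(G)] may be larger.)

E[α(G)] ≥ 529/4 ≈ 132.25000.


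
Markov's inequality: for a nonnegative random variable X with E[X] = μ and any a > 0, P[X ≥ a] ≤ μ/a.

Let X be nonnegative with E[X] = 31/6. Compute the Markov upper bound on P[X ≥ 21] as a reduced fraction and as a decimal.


μ = E[X] = 31/6, a = 21.
Markov: P[X ≥ 21] ≤ μ/a = (31/6)/21 = 31/126.
Numerically: ≈ 0.246.
(Since a = 21 > μ = 5.167, the bound 31/126 is < 1 and informative.)

P[X ≥ 21] ≤ 31/126 ≈ 0.246.


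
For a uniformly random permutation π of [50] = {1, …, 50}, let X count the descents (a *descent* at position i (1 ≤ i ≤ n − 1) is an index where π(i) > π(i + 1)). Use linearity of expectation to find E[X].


Write X = Σ X_I over i = 1, …, 49, with X_I the indicator of one descent.
There are 49 indicators.
For each fixed i, the pair (π(i), π(i+1)) is a uniformly random ordered pair of distinct values from {1, …, 50}; by symmetry P[π(i) > π(i+1)] = 1/2.
By linearity: E[X] = 49 · (1/2) = (50 − 1) · (1/2) = 49/2 ≈ 24.500000.

E[X] = 49/2 = 24.500000.


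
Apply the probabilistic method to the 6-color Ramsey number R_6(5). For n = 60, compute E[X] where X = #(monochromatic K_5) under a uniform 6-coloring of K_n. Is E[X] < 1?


E[X] = C(60, 5) · 6^{1 − 10} = 5461512 · 6^{−9} = 5461512/10077696.
As a reduced fraction: E[X] = 227563/419904 ≈ 0.5419.
Is E[X] < 1? YES.
Since E[X] < 1, there exists a 6-coloring of K_{60} with no monochromatic K_5; hence R_6(5) > 60.

E[X] = 227563/419904 ≈ 0.5419; E[X] < 1, so R_6(5) > 60.


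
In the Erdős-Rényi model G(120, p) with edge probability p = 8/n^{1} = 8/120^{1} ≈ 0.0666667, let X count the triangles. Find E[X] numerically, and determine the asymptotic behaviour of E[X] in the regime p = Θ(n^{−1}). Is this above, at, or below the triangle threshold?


Number of potential triangles: C(120, 3) = 280840.
Each occurs with probability p³ ≈ (0.0666667)³ ≈ 2.96296296e-04.
By linearity: E[X] = C(120, 3)·p³ ≈ 280840 · 2.96296296e-04 ≈ 83.211852.
Here α = 1, so p = 8/n is exactly at the triangle threshold p ~ 1/n. Asymptotically E[X] → c³/6 = 8³/6 = 256/3 ≈ 85.333333, a bounded constant. In this regime the triangle count is asymptotically Poisson(c³/6).

E[X] ≈ 83.211852; in regime p = Θ(1/n^{1}) E[X] stays bounded (at the triangle threshold p ~ 1/n).


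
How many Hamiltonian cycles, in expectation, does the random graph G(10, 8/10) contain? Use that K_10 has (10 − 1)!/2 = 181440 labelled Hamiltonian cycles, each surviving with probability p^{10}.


K_10 has (10 − 1)!/2 = 181440 labelled Hamiltonian cycles.
For each such Hamiltonian cycle H, let X_H = 1 if all 10 edges of H are present in G. Then P[X_H = 1] = p^{10} = (4/5)^{10} = 1048576/9765625.
Summing the indicators: E[X] = Σ_H E[X_H] = 181440 · p^{10} = 181440 · 1048576/9765625 = 38050725888/1953125.
Numerically: E[X] ≈ 19482.

E[X] = 181440 · (4/5)^{10} = 38050725888/1953125 ≈ 19482.


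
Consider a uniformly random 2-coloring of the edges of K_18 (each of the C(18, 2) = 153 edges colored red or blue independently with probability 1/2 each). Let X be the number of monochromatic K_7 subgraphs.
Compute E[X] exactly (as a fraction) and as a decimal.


Let X = Σ_S X_S over the C(18, 7) = 31824 subsets S of size 7, where X_S = 1 if the K_7 on S is monochromatic.
For a fixed S, the K_7 on S has C(7, 2) = 21 edges. P[all 21 edges red] = (1/2)^21, and likewise for blue, so P[monochromatic] = 2·(1/2)^21 = 2^{1 − 21} = 1/1048576.
By linearity of expectation: E[X] = C(18, 7) · 2^{1 − 21} = 31824 · 1/1048576 = 1989/65536.
Numerically: E[X] ≈ 0.03035.

E[X] = C(18,7)·2^(1−C(7,2)) = 1989/65536 ≈ 0.03035.


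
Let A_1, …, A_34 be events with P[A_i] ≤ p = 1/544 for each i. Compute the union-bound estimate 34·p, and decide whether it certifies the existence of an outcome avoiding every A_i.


Union bound: P[∪_{i=1}^{34} A_i] ≤ Σ_i P[A_i] ≤ 34·p = 34·(1/544) = 1/16.
Numerically: 1/16 ≈ 0.0625.
Is 1/16 < 1? YES.
Since P[∪ A_i] ≤ 1/16 < 1, the complement has P[∩ A_i^c] ≥ 1 − 1/16 = 15/16 > 0, so some outcome avoids every A_i.

34·p = 1/16 ≈ 0.0625; existence CERTIFIED by the union bound.


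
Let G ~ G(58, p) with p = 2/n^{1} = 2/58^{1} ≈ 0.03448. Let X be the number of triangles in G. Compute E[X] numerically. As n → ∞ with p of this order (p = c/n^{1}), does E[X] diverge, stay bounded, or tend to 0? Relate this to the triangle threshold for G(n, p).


Number of potential triangles: C(58, 3) = 30856.
Each occurs with probability p³ ≈ (0.03448)³ ≈ 4.100209e-05.
By linearity: E[X] = C(58, 3)·p³ ≈ 30856 · 4.100209e-05 ≈ 1.2652.
Here α = 1, so p = 2/n is exactly at the triangle threshold p ~ 1/n. Asymptotically E[X] → c³/6 = 2³/6 = 4/3 ≈ 1.3333, a bounded constant. In this regime the triangle count is asymptotically Poisson(c³/6).

E[X] ≈ 1.2652; in regime p = Θ(1/n^{1}) E[X] stays bounded (at the triangle threshold p ~ 1/n).


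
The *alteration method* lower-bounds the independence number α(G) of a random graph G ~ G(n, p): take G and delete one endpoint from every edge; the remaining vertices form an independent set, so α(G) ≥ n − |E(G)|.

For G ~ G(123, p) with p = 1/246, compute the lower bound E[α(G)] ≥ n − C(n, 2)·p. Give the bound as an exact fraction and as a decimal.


E[|E(G)|] = C(123, 2)·p = 7503 · (1/246) = 61/2.
E[α(G)] ≥ n − E[|E(G)|] = 123 − 61/2 = 185/2.
Numerically: ≈ 92.5000.
(This is only a lower bound; the true E[α(G)] may be larger.)

E[α(G)] ≥ 185/2 ≈ 92.5000.


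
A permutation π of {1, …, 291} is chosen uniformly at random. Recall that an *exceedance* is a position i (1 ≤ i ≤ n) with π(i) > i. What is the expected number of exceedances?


Write X = Σ_{i=1}^{291} X_i, where X_i = 1_{π(i) > i}.
For each fixed i, π(i) is uniform over {1, …, 291} (marginal of a uniform permutation), so P[π(i) > i] = (n − i)/n. Summing: Σ_{i=1}^{291} (n − i)/n = (0 + 1 + … + 290)/291 = 291(291 − 1)/(2·291) = (291 − 1)/2.
Hence E[X] = Σ_{i=1}^{291} (291 − i)/291 = 145 ≈ 145.0000.

E[X] = 145 = 145.0000.


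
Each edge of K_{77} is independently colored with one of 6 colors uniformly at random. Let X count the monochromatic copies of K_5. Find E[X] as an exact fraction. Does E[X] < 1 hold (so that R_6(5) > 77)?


E[X] = C(77, 5) · 6^{1 − 10} = 19757815 · 6^{−9} = 19757815/10077696.
As a reduced fraction: E[X] = 19757815/10077696 ≈ 1.96055.
Is E[X] < 1? NO.
Since E[X] ≥ 1, the first-moment bound is inconclusive at n = 77; it does NOT by itself certify R_6(5) > 77.

E[X] = 19757815/10077696 ≈ 1.96055; E[X] ≥ 1; first-moment method inconclusive here.


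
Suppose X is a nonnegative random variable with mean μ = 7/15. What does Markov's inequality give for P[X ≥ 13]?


μ = E[X] = 7/15, a = 13.
Markov: P[X ≥ 13] ≤ μ/a = (7/15)/13 = 7/195.
Numerically: ≈ 0.0359.
(Since a = 13 > μ = 0.4667, the bound 7/195 is < 1 and informative.)

P[X ≥ 13] ≤ 7/195 ≈ 0.0359.


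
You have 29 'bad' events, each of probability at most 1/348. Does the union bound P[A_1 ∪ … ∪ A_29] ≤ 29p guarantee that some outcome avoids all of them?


Union bound: P[∪_{i=1}^{29} A_i] ≤ Σ_i P[A_i] ≤ 29·p = 29·(1/348) = 1/12.
Numerically: 1/12 ≈ 0.0833333.
Is 1/12 < 1? YES.
Since P[∪ A_i] ≤ 1/12 < 1, the complement has P[∩ A_i^c] ≥ 1 − 1/12 = 11/12 > 0, so some outcome avoids every A_i.

29·p = 1/12 ≈ 0.0833333; existence CERTIFIED by the union bound.


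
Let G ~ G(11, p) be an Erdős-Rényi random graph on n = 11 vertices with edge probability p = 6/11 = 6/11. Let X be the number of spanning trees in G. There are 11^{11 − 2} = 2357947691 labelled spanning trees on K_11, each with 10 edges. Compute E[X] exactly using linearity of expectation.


K_11 has 11^{11 − 2} = 2357947691 labelled spanning trees.
For each such spanning tree H, let X_H = 1 if all 10 edges of H are present in G. Then P[X_H = 1] = p^{10} = (6/11)^{10} = 60466176/25937424601.
Summing the indicators: E[X] = Σ_H E[X_H] = 2357947691 · p^{10} = 2357947691 · 60466176/25937424601 = 60466176/11.
Numerically: E[X] ≈ 5.4969e+06.

E[X] = 2357947691 · (6/11)^{10} = 60466176/11 ≈ 5.4969e+06.


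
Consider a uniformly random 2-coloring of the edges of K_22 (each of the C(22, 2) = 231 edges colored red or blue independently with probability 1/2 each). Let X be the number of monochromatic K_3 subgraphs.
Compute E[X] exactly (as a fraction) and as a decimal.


Let X = Σ_S X_S over the C(22, 3) = 1540 subsets S of size 3, where X_S = 1 if the K_3 on S is monochromatic.
For a fixed S, the K_3 on S has C(3, 2) = 3 edges. P[all 3 edges red] = (1/2)^3, and likewise for blue, so P[monochromatic] = 2·(1/2)^3 = 2^{1 − 3} = 1/4.
By linearity of expectation: E[X] = C(22, 3) · 2^{1 − 3} = 1540 · 1/4 = 385.
Numerically: E[X] ≈ 385.0000.

E[X] = C(22,3)·2^(1−C(3,2)) = 385 ≈ 385.0000.


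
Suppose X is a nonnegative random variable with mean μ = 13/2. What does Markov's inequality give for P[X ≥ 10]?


μ = E[X] = 13/2, a = 10.
Markov: P[X ≥ 10] ≤ μ/a = (13/2)/10 = 13/20.
Numerically: ≈ 0.650.
(Since a = 10 > μ = 6.500, the bound 13/20 is < 1 and informative.)

P[X ≥ 10] ≤ 13/20 ≈ 0.650.


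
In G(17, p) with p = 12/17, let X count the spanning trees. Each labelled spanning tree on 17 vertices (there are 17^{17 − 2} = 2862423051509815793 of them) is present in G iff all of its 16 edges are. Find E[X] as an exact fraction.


K_17 has 17^{17 − 2} = 2862423051509815793 labelled spanning trees.
For each such spanning tree H, let X_H = 1 if all 16 edges of H are present in G. Then P[X_H = 1] = p^{16} = (12/17)^{16} = 184884258895036416/48661191875666868481.
By linearity of expectation: E[X] = Σ_H E[X_H] = 2862423051509815793 · p^{16} = 2862423051509815793 · 184884258895036416/48661191875666868481 = 184884258895036416/17.
Numerically: E[X] ≈ 1.0876e+16.

E[X] = 2862423051509815793 · (12/17)^{16} = 184884258895036416/17 ≈ 1.0876e+16.


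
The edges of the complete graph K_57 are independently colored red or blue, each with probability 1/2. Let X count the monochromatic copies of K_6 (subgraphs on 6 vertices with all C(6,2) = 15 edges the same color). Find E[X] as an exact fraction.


Let X = Σ_S X_S over the C(57, 6) = 36288252 subsets S of size 6, where X_S = 1 if the K_6 on S is monochromatic.
For a fixed S, the K_6 on S has C(6, 2) = 15 edges. P[all 15 edges red] = (1/2)^15, and likewise for blue, so P[monochromatic] = 2·(1/2)^15 = 2^{1 − 15} = 1/16384.
By linearity of expectation: E[X] = C(57, 6) · 2^{1 − 15} = 36288252 · 1/16384 = 9072063/4096.
Numerically: E[X] ≈ 2214.859131.

E[X] = C(57,6)·2^(1−C(6,2)) = 9072063/4096 ≈ 2214.859131.


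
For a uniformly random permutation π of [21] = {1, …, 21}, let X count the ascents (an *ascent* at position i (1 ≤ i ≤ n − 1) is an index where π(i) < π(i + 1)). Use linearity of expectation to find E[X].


Write X = Σ X_I over i = 1, …, 20, with X_I the indicator of one ascent.
There are 20 indicators.
For each fixed i, the pair (π(i), π(i+1)) is a uniformly random ordered pair of distinct values from {1, …, 21}; by symmetry P[π(i) < π(i+1)] = 1/2.
By linearity: E[X] = 20 · (1/2) = (21 − 1) · (1/2) = 10 ≈ 10.000000.

E[X] = 10 = 10.000000.


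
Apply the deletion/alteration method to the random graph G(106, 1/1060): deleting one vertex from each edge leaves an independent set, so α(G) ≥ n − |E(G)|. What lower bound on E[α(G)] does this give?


E[|E(G)|] = C(106, 2)·p = 5565 · (1/1060) = 21/4.
E[α(G)] ≥ n − E[|E(G)|] = 106 − 21/4 = 403/4.
Numerically: ≈ 100.75000.
(This is only a lower bound; the true E[α(G)] may be larger.)

E[α(G)] ≥ 403/4 ≈ 100.75000.


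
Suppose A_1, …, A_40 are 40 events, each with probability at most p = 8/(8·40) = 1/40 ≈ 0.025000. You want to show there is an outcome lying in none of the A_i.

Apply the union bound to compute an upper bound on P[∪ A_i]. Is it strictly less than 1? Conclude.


Union bound: P[∪_{i=1}^{40} A_i] ≤ Σ_i P[A_i] ≤ 40·p = 40·(1/40) = 1.
Numerically: 1 ≈ 1.000000.
Is 1 < 1? NO.
Since the bound 1 is ≥ 1, the union bound is uninformative here; it does NOT by itself certify existence.

40·p = 1 ≈ 1.000000; existence NOT certified by the union bound.


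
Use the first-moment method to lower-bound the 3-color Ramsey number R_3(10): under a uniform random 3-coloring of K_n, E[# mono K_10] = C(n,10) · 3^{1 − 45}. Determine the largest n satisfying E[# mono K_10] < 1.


We need C(n, 10) · 3^{1 − 45} < 1, i.e. C(n, 10) < 3^{45 − 1} = 984770902183611232881.
Check values of n near the boundary:
  n = 572: C(572, 10) = 954640815642161682606; 954640815642161682606 < 984770902183611232881? YES
  n = 573: C(573, 10) = 971597135635805762226; 971597135635805762226 < 984770902183611232881? YES
  n = 574: C(574, 10) = 988824035203816502691; 988824035203816502691 < 984770902183611232881? NO
  n = 575: C(575, 10) = 1006325345561406175305; 1006325345561406175305 < 984770902183611232881? NO
  n = 576: C(576, 10) = 1024104945306307344480; 1024104945306307344480 < 984770902183611232881? NO
The largest n with C(n, 10) < 984770902183611232881 is n = 573 (where E[X] = 35985079097622435638/36472996377170786403 ≈ 0.9866). Hence R_3(10) > 573, i.e. R_3(10) ≥ 574.

Largest n = 573; hence R_3(10) > 573.


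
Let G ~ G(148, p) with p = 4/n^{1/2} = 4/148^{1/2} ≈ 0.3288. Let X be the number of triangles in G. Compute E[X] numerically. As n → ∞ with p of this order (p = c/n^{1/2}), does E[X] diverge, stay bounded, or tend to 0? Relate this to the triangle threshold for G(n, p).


Number of potential triangles: C(148, 3) = 529396.
Each occurs with probability p³ ≈ (0.3288)³ ≈ 3.5545727e-02.
By linearity: E[X] = C(148, 3)·p³ ≈ 529396 · 3.5545727e-02 ≈ 18817.76568.
Since α = 1/2 < 1, p = c/n^{1/2} ≫ 1/n is above the triangle threshold p ~ 1/n. Asymptotically E[X] ~ (c³/6)·n^{3(1−α)} = (4³/6)·n^{1.5} → ∞; triangles are abundant w.h.p.

E[X] ≈ 18817.76568; in regime p = Θ(1/n^{1/2}) E[X] diverges (above the triangle threshold p ~ 1/n).


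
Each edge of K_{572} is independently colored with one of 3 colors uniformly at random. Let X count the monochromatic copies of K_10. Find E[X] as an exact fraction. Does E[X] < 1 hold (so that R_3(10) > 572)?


E[X] = C(572, 10) · 3^{1 − 45} = 954640815642161682606 · 3^{−44} = 954640815642161682606/984770902183611232881.
As a reduced fraction: E[X] = 106071201738017964734/109418989131512359209 ≈ 0.9694040.
Is E[X] < 1? YES.
Since E[X] < 1, there exists a 3-coloring of K_{572} with no monochromatic K_10; hence R_3(10) > 572.

E[X] = 106071201738017964734/109418989131512359209 ≈ 0.9694040; E[X] < 1, so R_3(10) > 572.


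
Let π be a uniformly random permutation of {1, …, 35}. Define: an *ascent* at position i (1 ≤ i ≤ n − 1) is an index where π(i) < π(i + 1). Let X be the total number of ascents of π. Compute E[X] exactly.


Write X = Σ X_I over i = 1, …, 34, with X_I the indicator of one ascent.
There are 34 indicators.
For each fixed i, the pair (π(i), π(i+1)) is a uniformly random ordered pair of distinct values from {1, …, 35}; by symmetry P[π(i) < π(i+1)] = 1/2.
By linearity: E[X] = 34 · (1/2) = (35 − 1) · (1/2) = 17 ≈ 17.00000.

E[X] = 17 = 17.00000.


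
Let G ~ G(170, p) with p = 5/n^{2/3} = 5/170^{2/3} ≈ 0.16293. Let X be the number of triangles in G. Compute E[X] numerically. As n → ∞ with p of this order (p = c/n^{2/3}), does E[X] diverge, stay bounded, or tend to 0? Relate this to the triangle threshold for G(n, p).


Number of potential triangles: C(170, 3) = 804440.
Each occurs with probability p³ ≈ (0.16293)³ ≈ 4.3252595e-03.
By linearity: E[X] = C(170, 3)·p³ ≈ 804440 · 4.3252595e-03 ≈ 3479.41176.
Since α = 2/3 < 1, p = c/n^{2/3} ≫ 1/n is above the triangle threshold p ~ 1/n. Asymptotically E[X] ~ (c³/6)·n^{3(1−α)} = (5³/6)·n^{1} → ∞; triangles are abundant w.h.p.

E[X] ≈ 3479.41176; in regime p = Θ(1/n^{2/3}) E[X] diverges (above the triangle threshold p ~ 1/n).


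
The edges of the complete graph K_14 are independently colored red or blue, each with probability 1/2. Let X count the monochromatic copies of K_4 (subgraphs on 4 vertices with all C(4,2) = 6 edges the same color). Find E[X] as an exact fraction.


Let X = Σ_S X_S over the C(14, 4) = 1001 subsets S of size 4, where X_S = 1 if the K_4 on S is monochromatic.
For a fixed S, the K_4 on S has C(4, 2) = 6 edges. P[all 6 edges red] = (1/2)^6, and likewise for blue, so P[monochromatic] = 2·(1/2)^6 = 2^{1 − 6} = 1/32.
By linearity of expectation: E[X] = C(14, 4) · 2^{1 − 6} = 1001 · 1/32 = 1001/32.
Numerically: E[X] ≈ 31.2812.

E[X] = C(14,4)·2^(1−C(4,2)) = 1001/32 ≈ 31.2812.


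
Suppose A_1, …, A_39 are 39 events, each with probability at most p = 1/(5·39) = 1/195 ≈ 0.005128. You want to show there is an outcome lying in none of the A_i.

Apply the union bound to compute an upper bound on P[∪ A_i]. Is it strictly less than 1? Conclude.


Union bound: P[∪_{i=1}^{39} A_i] ≤ Σ_i P[A_i] ≤ 39·p = 39·(1/195) = 1/5.
Numerically: 1/5 ≈ 0.200000.
Is 1/5 < 1? YES.
Since P[∪ A_i] ≤ 1/5 < 1, the complement has P[∩ A_i^c] ≥ 1 − 1/5 = 4/5 > 0, so some outcome avoids every A_i.

39·p = 1/5 ≈ 0.200000; existence CERTIFIED by the union bound.


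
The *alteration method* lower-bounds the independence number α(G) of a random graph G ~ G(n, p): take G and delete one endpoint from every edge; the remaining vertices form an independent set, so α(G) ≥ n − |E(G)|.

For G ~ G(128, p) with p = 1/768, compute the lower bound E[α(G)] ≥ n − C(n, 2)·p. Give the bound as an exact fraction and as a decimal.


E[|E(G)|] = C(128, 2)·p = 8128 · (1/768) = 127/12.
E[α(G)] ≥ n − E[|E(G)|] = 128 − 127/12 = 1409/12.
Numerically: ≈ 117.417.
(This is only a lower bound; the true E[α(G)] may be larger.)

E[α(G)] ≥ 1409/12 ≈ 117.417.


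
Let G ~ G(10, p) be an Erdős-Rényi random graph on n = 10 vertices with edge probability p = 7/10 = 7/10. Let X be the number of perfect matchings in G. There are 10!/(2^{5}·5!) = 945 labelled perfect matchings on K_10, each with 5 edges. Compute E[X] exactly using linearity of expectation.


K_10 has 10!/(2^{5}·5!) = 945 labelled perfect matchings.
For each such perfect matching H, let X_H = 1 if all 5 edges of H are present in G. Then P[X_H = 1] = p^{5} = (7/10)^{5} = 16807/100000.
By linearity: E[X] = Σ_H E[X_H] = 945 · p^{5} = 945 · 16807/100000 = 3176523/20000.
Numerically: E[X] ≈ 158.83.

E[X] = 945 · (7/10)^{5} = 3176523/20000 ≈ 158.83.


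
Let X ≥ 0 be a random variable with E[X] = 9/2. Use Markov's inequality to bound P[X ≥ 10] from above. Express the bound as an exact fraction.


μ = E[X] = 9/2, a = 10.
Markov: P[X ≥ 10] ≤ μ/a = (9/2)/10 = 9/20.
Numerically: ≈ 0.45000.
(Since a = 10 > μ = 4.50000, the bound 9/20 is < 1 and informative.)

P[X ≥ 10] ≤ 9/20 ≈ 0.45000.


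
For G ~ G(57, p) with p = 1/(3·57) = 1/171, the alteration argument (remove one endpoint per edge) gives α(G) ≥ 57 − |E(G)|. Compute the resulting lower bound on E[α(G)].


E[|E(G)|] = C(57, 2)·p = 1596 · (1/171) = 28/3.
E[α(G)] ≥ n − E[|E(G)|] = 57 − 28/3 = 143/3.
Numerically: ≈ 47.6667.
(This is only a lower bound; the true E[α(G)] may be larger.)

E[α(G)] ≥ 143/3 ≈ 47.6667.


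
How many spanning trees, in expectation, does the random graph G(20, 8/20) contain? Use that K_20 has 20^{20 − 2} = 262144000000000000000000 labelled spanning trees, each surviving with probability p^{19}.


K_20 has 20^{20 − 2} = 262144000000000000000000 labelled spanning trees.
For each such spanning tree H, let X_H = 1 if all 19 edges of H are present in G. Then P[X_H = 1] = p^{19} = (2/5)^{19} = 524288/19073486328125.
By linearity of expectation: E[X] = Σ_H E[X_H] = 262144000000000000000000 · p^{19} = 262144000000000000000000 · 524288/19073486328125 = 36028797018963968/5.
Numerically: E[X] ≈ 7.21e+15.

E[X] = 262144000000000000000000 · (2/5)^{19} = 36028797018963968/5 ≈ 7.21e+15.


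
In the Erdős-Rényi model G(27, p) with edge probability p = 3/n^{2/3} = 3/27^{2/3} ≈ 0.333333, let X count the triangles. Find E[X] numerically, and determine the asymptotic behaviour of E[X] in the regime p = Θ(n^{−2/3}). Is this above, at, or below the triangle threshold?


Number of potential triangles: C(27, 3) = 2925.
Each occurs with probability p³ ≈ (0.333333)³ ≈ 3.70370370e-02.
By linearity: E[X] = C(27, 3)·p³ ≈ 2925 · 3.70370370e-02 ≈ 108.333333.
Since α = 2/3 < 1, p = c/n^{2/3} ≫ 1/n is above the triangle threshold p ~ 1/n. Asymptotically E[X] ~ (c³/6)·n^{3(1−α)} = (3³/6)·n^{1} → ∞; triangles are abundant w.h.p.

E[X] ≈ 108.333333; in regime p = Θ(1/n^{2/3}) E[X] diverges (above the triangle threshold p ~ 1/n).


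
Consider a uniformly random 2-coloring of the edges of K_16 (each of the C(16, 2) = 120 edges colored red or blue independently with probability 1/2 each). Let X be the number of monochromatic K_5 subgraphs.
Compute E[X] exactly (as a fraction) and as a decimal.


Let X = Σ_S X_S over the C(16, 5) = 4368 subsets S of size 5, where X_S = 1 if the K_5 on S is monochromatic.
For a fixed S, the K_5 on S has C(5, 2) = 10 edges. P[all 10 edges red] = (1/2)^10, and likewise for blue, so P[monochromatic] = 2·(1/2)^10 = 2^{1 − 10} = 1/512.
Summing: E[X] = C(16, 5) · 2^{1 − 10} = 4368 · 1/512 = 273/32.
Numerically: E[X] ≈ 8.53125.

E[X] = C(16,5)·2^(1−C(5,2)) = 273/32 ≈ 8.53125.


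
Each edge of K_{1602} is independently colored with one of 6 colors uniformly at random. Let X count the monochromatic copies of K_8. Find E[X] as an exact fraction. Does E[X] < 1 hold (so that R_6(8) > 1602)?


E[X] = C(1602, 8) · 6^{1 − 28} = 1057248389245018627800 · 6^{−27} = 1057248389245018627800/1023490369077469249536.
As a reduced fraction: E[X] = 14684005406180814275/14215144014964850688 ≈ 1.0330.
Is E[X] < 1? NO.
Since E[X] ≥ 1, the first-moment bound is inconclusive at n = 1602; it does NOT by itself certify R_6(8) > 1602.

E[X] = 14684005406180814275/14215144014964850688 ≈ 1.0330; E[X] ≥ 1; first-moment method inconclusive here.


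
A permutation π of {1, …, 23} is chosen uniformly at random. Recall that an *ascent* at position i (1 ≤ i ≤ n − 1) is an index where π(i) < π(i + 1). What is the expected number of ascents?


Write X = Σ X_I over i = 1, …, 22, with X_I the indicator of one ascent.
There are 22 indicators.
For each fixed i, the pair (π(i), π(i+1)) is a uniformly random ordered pair of distinct values from {1, …, 23}; by symmetry P[π(i) < π(i+1)] = 1/2.
By linearity: E[X] = 22 · (1/2) = (23 − 1) · (1/2) = 11 ≈ 11.000000.

E[X] = 11 = 11.000000.
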